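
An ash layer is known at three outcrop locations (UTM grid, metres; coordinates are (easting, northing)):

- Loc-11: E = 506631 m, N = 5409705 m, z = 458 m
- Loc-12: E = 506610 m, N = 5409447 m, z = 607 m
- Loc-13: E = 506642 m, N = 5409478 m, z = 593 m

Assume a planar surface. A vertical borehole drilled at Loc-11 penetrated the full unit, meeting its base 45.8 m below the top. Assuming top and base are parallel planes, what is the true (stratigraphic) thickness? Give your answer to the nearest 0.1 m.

Let the plane be z = a·E + b·N + c.
Loc-12−Loc-11: −21a − 258b = 149;  Loc-13−Loc-11: 11a − 227b = 135.
Solving gives a = 0.13241, b = −0.58830.
|∇z| = √(a²+b²) = 0.60301, so dip δ = arctan(0.60301) = 31.09°.
True thickness = vertical thickness × cos δ = 45.8 × cos 31.09° = 39.2 m.

39.2 m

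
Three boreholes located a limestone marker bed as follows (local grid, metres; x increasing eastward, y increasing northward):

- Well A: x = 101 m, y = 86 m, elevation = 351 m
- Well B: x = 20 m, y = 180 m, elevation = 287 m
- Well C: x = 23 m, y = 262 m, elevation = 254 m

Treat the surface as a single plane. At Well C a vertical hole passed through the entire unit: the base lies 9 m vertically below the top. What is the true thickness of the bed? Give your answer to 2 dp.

Two edge vectors: Well A→Well B = (-81, 94, -64), Well A→Well C = (-78, 176, -97).
Normal n = (Well A→Well B) × (Well A→Well C) = (2146, -2865, -6924).
So ∂z/∂x = −n_x/n_z = 0.30994 and ∂z/∂y = −n_y/n_z = −0.41378.
|∇z| = √(a²+b²) = 0.51698, so dip δ = arctan(0.51698) = 27.34°.
True thickness = vertical thickness × cos δ = 9 × cos 27.34° = 7.99 m.

7.99 m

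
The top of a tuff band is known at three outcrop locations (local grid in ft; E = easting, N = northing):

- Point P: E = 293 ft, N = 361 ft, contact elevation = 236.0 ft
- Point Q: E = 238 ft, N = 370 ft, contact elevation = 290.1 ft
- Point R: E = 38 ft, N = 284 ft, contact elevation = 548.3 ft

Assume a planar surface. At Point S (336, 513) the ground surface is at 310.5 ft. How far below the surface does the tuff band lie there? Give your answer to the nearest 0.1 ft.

Let the plane be z = a·E + b·N + c.
Point Q−Point P: −55a + 9b = 54.1;  Point R−Point P: −255a − 77b = 312.3.
Solving gives a = −1.06836, b = −0.51776.
Then c = 236 − a·293 − b·361 = 735.94.
At (336, 513): z_contact = −358.97 − 265.61 + 735.94 = 111.36 ft.
Depth below ground = 310.5 − 111.36 = 199.1 ft.

199.1 ft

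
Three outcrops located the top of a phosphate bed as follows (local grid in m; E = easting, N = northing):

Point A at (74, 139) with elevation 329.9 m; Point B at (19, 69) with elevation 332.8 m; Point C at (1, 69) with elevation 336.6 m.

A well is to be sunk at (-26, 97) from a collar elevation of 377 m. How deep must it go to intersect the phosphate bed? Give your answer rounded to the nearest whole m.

Let the plane be z = a·E + b·N + c.
Point B−Point A: −55a − 70b = 2.9;  Point C−Point A: −73a − 70b = 6.7.
Solving gives a = −0.21111, b = 0.12444.
Then c = 329.9 − a·74 − b·139 = 328.22.
At (-26, 97): z_contact = 5.5 + 12.1 + 328.22 = 345.8 m.
Depth below ground = 377 − 345.8 = 31 m.

31 m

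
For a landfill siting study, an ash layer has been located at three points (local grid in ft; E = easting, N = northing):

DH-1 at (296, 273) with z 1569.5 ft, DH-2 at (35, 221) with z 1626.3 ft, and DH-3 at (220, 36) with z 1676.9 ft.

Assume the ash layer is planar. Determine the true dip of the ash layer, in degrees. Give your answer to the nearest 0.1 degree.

23.3°

Let the plane be z = a·E + b·N + c.
DH-2−DH-1: −261a − 52b = 56.8;  DH-3−DH-1: −76a − 237b = 107.4.
Solving gives a = −0.13603, b = −0.40954.
Gradient magnitude |∇z| = √(a² + b²) = √(0.01850 + 0.16773) = 0.43154.
True dip = arctan(0.43154) = 23.3°, dipping toward NNE (azimuth ≈ 018°).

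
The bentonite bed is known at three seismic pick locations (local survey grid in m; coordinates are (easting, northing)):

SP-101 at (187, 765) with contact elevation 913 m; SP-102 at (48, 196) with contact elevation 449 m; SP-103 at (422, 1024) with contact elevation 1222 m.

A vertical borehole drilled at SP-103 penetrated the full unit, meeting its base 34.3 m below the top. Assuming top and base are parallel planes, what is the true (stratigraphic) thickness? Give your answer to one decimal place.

25.7 m

Let the plane be z = a·E + b·N + c.
SP-102−SP-101: −139a − 569b = −464;  SP-103−SP-101: 235a + 259b = 309.
Solving gives a = 0.56947, b = 0.67635.
|∇z| = √(a²+b²) = 0.88416, so dip δ = arctan(0.88416) = 41.48°.
True thickness = vertical thickness × cos δ = 34.3 × cos 41.48° = 25.7 m.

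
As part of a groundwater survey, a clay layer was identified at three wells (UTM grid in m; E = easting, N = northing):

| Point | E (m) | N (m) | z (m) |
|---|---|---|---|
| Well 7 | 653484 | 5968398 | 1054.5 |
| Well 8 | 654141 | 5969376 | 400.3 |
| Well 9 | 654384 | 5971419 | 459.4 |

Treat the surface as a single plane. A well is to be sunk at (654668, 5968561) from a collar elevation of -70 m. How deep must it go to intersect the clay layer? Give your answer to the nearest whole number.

Let the plane be z = a·E + b·N + c.
Well 8−Well 7: 657a + 978b = −654.2;  Well 9−Well 7: 900a + 3021b = −595.1.
Solving gives a = −1.26229783, b = 0.17906920.
Then c = 1054.5 − a·653484 − b·5968398 = −242810.31.
At (654668, 5968561): z_contact = −826386.0 + 1068785.4 − 242810.31 = -410.9 m.
Depth below ground = -70 − (-410.9) = 341 m.

341 m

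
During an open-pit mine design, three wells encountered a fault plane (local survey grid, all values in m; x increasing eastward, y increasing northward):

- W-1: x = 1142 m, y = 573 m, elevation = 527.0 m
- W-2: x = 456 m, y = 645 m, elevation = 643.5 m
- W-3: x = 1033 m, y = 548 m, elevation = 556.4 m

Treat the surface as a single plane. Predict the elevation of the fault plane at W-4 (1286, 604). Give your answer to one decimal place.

Two edge vectors: W-1→W-2 = (-686, 72, 116.5), W-1→W-3 = (-109, -25, 29.4).
Normal n = (W-1→W-2) × (W-1→W-3) = (5029.3, 7469.9, 24998).
So ∂z/∂x = −n_x/n_z = −0.201188 and ∂z/∂y = −n_y/n_z = −0.298820.
Intercept c from W-1: 527 + 229.76 + 171.22 = 927.98.
At (1286, 604): z = −258.7 − 180.5 + 927.98 = 488.8 m.

488.8 m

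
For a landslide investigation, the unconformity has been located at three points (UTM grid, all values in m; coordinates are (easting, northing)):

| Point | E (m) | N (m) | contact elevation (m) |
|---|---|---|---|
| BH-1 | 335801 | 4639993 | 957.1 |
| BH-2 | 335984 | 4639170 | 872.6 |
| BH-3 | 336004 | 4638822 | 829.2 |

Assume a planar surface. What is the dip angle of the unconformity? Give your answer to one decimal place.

Two edge vectors: BH-1→BH-2 = (183, -823, -84.5), BH-1→BH-3 = (203, -1171, -127.9).
Normal n = (BH-1→BH-2) × (BH-1→BH-3) = (6312.2, 6252.2, -47224).
So ∂z/∂E = −n_x/n_z = 0.13367 and ∂z/∂N = −n_y/n_z = 0.13239.
Gradient magnitude |∇z| = √(a² + b²) = √(0.01787 + 0.01753) = 0.18813.
True dip = arctan(0.18813) = 10.7°, dipping toward SW (azimuth ≈ 225°).

10.7°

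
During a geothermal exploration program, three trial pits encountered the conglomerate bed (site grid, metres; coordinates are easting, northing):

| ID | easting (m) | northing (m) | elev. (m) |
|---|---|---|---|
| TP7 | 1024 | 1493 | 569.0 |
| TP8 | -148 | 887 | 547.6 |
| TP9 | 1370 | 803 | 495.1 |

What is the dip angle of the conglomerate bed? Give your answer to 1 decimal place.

Let the plane be z = a·easting + b·northing + c.
TP8−TP7: −1172a − 606b = −21.4;  TP9−TP7: 346a − 690b = −73.9.
Solving gives a = −0.02948, b = 0.09232.
Gradient magnitude |∇z| = √(a² + b²) = √(0.00087 + 0.00852) = 0.09691.
True dip = arctan(0.09691) = 5.5°, dipping toward SSE (azimuth ≈ 162°).

5.5°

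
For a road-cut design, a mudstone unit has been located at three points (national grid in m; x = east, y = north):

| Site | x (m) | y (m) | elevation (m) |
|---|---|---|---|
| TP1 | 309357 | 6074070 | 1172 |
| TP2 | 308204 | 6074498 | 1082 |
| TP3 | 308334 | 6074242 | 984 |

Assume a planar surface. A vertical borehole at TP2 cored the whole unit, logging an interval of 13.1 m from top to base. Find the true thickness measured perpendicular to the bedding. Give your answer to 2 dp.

11.30 m

Let the plane be z = a·x + b·y + c.
TP2−TP1: −1153a + 428b = −90;  TP3−TP1: −1023a + 172b = −188.
Solving gives a = 0.27130, b = 0.52058.
|∇z| = √(a²+b²) = 0.58703, so dip δ = arctan(0.58703) = 30.41°.
True thickness = vertical thickness × cos δ = 13.1 × cos 30.41° = 11.30 m.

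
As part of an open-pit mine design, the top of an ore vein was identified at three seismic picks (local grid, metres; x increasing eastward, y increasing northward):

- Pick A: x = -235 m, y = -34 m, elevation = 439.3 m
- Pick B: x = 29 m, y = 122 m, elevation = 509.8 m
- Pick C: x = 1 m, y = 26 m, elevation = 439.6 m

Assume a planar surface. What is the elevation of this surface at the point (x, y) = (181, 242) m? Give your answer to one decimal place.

574.2 m

Two edge vectors: Pick A→Pick B = (264, 156, 70.5), Pick A→Pick C = (236, 60, 0.3).
Normal n = (Pick A→Pick B) × (Pick A→Pick C) = (-4183.2, 16558.8, -20976).
So ∂z/∂x = −n_x/n_z = −0.19943 and ∂z/∂y = −n_y/n_z = 0.78942.
Intercept c from Pick A: 439.3 − 46.87 + 26.84 = 419.27.
At (181, 242): z = −36.1 + 191.0 + 419.27 = 574.2 m.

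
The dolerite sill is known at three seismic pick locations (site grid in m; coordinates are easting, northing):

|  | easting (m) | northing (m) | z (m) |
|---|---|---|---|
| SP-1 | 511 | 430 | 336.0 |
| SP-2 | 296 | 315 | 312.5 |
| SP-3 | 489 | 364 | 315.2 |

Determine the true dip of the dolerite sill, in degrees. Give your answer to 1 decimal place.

Two edge vectors: SP-1→SP-2 = (-215, -115, -23.5), SP-1→SP-3 = (-22, -66, -20.8).
Normal n = (SP-1→SP-2) × (SP-1→SP-3) = (841, -3955, 11660).
So ∂z/∂easting = −n_x/n_z = −0.07213 and ∂z/∂northing = −n_y/n_z = 0.33919.
Gradient magnitude |∇z| = √(a² + b²) = √(0.00520 + 0.11505) = 0.34678.
True dip = arctan(0.34678) = 19.1°, dipping toward SSE (azimuth ≈ 168°).

19.1°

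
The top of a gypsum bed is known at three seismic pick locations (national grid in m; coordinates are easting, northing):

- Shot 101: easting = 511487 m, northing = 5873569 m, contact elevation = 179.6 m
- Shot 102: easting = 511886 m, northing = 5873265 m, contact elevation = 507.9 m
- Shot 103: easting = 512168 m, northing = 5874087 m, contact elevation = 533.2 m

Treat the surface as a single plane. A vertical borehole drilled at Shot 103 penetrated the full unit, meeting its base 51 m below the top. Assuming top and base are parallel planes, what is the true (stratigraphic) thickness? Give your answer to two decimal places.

41.78 m

Two edge vectors: Shot 101→Shot 102 = (399, -304, 328.3), Shot 101→Shot 103 = (681, 518, 353.6).
Normal n = (Shot 101→Shot 102) × (Shot 101→Shot 103) = (-277553.8, 82485.9, 413706).
So ∂z/∂easting = −n_x/n_z = 0.67090 and ∂z/∂northing = −n_y/n_z = −0.19938.
|∇z| = √(a²+b²) = 0.69990, so dip δ = arctan(0.69990) = 34.99°.
True thickness = vertical thickness × cos δ = 51 × cos 34.99° = 41.78 m.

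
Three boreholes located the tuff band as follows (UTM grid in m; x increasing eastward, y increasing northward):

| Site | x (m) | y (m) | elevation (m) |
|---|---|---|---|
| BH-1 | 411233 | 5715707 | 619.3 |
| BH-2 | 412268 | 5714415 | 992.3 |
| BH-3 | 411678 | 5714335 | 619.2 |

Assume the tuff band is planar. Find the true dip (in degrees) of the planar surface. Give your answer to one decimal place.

32.5°

Let the plane be z = a·x + b·y + c.
BH-2−BH-1: 1035a − 1292b = 373;  BH-3−BH-1: 445a − 1372b = −0.1.
Solving gives a = 0.60572, b = 0.19654.
Gradient magnitude |∇z| = √(a² + b²) = √(0.36690 + 0.03863) = 0.63681.
True dip = arctan(0.63681) = 32.5°, dipping toward WSW (azimuth ≈ 252°).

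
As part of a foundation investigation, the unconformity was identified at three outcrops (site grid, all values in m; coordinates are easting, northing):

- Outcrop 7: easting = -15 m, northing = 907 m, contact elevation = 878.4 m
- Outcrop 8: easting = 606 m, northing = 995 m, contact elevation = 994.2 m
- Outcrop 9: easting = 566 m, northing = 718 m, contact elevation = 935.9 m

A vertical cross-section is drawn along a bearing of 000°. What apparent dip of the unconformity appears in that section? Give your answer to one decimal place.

10.6°

Two edge vectors: Outcrop 7→Outcrop 8 = (621, 88, 115.8), Outcrop 7→Outcrop 9 = (581, -189, 57.5).
Normal n = (Outcrop 7→Outcrop 8) × (Outcrop 7→Outcrop 9) = (26946.2, 31572.3, -168497).
So ∂z/∂easting = −n_x/n_z = 0.15992 and ∂z/∂northing = −n_y/n_z = 0.18738.
Unit vector along 000° is (sin 0°, cos 0°) = (0.0000, 1.0000).
Slope in that direction = a·(0.0000) + b·(1.0000) = 0.18738.
Apparent dip = arctan|0.18738| = 10.6° (true dip is 13.8°, so apparent ≤ true as expected).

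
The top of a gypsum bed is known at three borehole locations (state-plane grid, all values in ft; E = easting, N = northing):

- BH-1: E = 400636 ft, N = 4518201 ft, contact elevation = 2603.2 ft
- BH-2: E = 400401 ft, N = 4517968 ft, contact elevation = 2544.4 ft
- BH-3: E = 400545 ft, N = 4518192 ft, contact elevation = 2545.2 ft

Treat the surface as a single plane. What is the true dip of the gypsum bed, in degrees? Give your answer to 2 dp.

38.90°

Let the plane be z = a·E + b·N + c.
BH-2−BH-1: −235a − 233b = −58.8;  BH-3−BH-1: −91a − 9b = −58.
Solving gives a = 0.68026, b = −0.43374.
Gradient magnitude |∇z| = √(a² + b²) = √(0.46275 + 0.18813) = 0.80677.
True dip = arctan(0.80677) = 38.90°, dipping toward WNW (azimuth ≈ 303°).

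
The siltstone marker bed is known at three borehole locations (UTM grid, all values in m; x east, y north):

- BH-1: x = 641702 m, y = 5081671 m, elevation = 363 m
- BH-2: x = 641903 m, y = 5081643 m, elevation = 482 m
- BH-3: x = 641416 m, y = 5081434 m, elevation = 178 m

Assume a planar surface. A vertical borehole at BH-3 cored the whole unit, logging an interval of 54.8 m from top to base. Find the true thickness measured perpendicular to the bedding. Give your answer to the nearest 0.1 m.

46.9 m

Two edge vectors: BH-1→BH-2 = (201, -28, 119), BH-1→BH-3 = (-286, -237, -185).
Normal n = (BH-1→BH-2) × (BH-1→BH-3) = (33383, 3151, -55645).
So ∂z/∂x = −n_x/n_z = 0.59993 and ∂z/∂y = −n_y/n_z = 0.05663.
|∇z| = √(a²+b²) = 0.60259, so dip δ = arctan(0.60259) = 31.07°.
True thickness = vertical thickness × cos δ = 54.8 × cos 31.07° = 46.9 m.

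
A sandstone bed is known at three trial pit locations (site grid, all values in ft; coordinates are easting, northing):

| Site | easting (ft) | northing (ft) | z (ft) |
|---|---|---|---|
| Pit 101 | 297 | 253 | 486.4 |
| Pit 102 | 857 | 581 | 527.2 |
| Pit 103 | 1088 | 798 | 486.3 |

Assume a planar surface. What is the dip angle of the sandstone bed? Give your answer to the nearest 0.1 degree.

Let the plane be z = a·easting + b·northing + c.
Pit 102−Pit 101: 560a + 328b = 40.8;  Pit 103−Pit 101: 791a + 545b = −0.1.
Solving gives a = 0.48673, b = −0.70661.
Gradient magnitude |∇z| = √(a² + b²) = √(0.23690 + 0.49930) = 0.85802.
True dip = arctan(0.85802) = 40.6°, dipping toward NW (azimuth ≈ 325°).

40.6°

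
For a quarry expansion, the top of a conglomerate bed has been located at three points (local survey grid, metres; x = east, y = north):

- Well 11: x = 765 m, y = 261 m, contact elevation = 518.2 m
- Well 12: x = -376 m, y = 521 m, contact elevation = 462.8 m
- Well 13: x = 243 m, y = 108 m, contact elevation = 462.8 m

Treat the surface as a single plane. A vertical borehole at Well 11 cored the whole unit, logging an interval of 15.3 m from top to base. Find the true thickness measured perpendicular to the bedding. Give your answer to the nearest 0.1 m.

15.2 m

Let the plane be z = a·x + b·y + c.
Well 12−Well 11: −1141a + 260b = −55.4;  Well 13−Well 11: −522a − 153b = −55.4.
Solving gives a = 0.07374, b = 0.11052.
|∇z| = √(a²+b²) = 0.13286, so dip δ = arctan(0.13286) = 7.57°.
True thickness = vertical thickness × cos δ = 15.3 × cos 7.57° = 15.2 m.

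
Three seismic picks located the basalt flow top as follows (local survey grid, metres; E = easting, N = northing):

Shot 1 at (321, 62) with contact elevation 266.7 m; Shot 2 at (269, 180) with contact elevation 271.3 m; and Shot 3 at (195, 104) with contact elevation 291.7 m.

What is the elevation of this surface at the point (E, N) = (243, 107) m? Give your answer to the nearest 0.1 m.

Two edge vectors: Shot 1→Shot 2 = (-52, 118, 4.6), Shot 1→Shot 3 = (-126, 42, 25).
Normal n = (Shot 1→Shot 2) × (Shot 1→Shot 3) = (2756.8, 720.4, 12684).
So ∂z/∂E = −n_x/n_z = −0.21734 and ∂z/∂N = −n_y/n_z = −0.05680.
Intercept c from Shot 1: 266.7 + 69.77 + 3.52 = 339.99.
At (243, 107): z = −52.8 − 6.1 + 339.99 = 281.1 m.

281.1 m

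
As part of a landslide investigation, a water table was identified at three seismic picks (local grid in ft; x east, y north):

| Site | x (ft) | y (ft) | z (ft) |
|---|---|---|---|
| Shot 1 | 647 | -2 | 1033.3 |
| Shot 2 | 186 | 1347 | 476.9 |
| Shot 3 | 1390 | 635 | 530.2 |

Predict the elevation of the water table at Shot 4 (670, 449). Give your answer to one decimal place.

Let the plane be z = a·x + b·y + c.
Shot 2−Shot 1: −461a + 1349b = −556.4;  Shot 3−Shot 1: 743a + 637b = −503.1.
Solving gives a = −0.250204, b = −0.497957.
Then c = 1033.3 − a·647 − b·-2 = 1194.19.
At (670, 449): z = −167.6 − 223.6 + 1194.19 = 803.0 ft.

803.0 ft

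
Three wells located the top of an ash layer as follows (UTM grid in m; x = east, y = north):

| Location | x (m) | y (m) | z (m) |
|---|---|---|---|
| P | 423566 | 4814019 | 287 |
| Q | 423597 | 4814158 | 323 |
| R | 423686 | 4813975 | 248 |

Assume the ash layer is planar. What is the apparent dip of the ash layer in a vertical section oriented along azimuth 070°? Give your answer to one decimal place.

5.4°

Two edge vectors: P→Q = (31, 139, 36), P→R = (120, -44, -39).
Normal n = (P→Q) × (P→R) = (-3837, 5529, -18044).
So ∂z/∂x = −n_x/n_z = −0.21265 and ∂z/∂y = −n_y/n_z = 0.30642.
Unit vector along 070° is (sin 70°, cos 70°) = (0.9397, 0.3420).
Slope in that direction = a·(0.9397) + b·(0.3420) = −0.09502.
Apparent dip = arctan|0.09502| = 5.4° (true dip is 20.5°, so apparent ≤ true as expected).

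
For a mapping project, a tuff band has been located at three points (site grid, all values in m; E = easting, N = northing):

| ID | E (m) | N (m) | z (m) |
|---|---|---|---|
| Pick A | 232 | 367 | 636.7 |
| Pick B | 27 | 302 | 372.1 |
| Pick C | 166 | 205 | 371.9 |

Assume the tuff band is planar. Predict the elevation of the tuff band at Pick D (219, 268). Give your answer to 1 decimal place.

499.1 m

Two edge vectors: Pick A→Pick B = (-205, -65, -264.6), Pick A→Pick C = (-66, -162, -264.8).
Normal n = (Pick A→Pick B) × (Pick A→Pick C) = (-25653.2, -36820.4, 28920).
So ∂z/∂E = −n_x/n_z = 0.88704 and ∂z/∂N = −n_y/n_z = 1.27318.
Intercept c from Pick A: 636.7 − 205.79 − 467.26 = −36.35.
At (219, 268): z = 194.3 + 341.2 − 36.35 = 499.1 m.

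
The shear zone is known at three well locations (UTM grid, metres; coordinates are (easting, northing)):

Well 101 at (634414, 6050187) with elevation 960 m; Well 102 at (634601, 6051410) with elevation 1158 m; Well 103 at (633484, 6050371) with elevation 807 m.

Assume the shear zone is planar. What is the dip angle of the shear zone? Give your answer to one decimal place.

13.1°

Two edge vectors: Well 101→Well 102 = (187, 1223, 198), Well 101→Well 103 = (-930, 184, -153).
Normal n = (Well 101→Well 102) × (Well 101→Well 103) = (-223551, -155529, 1171798).
So ∂z/∂E = −n_x/n_z = 0.19078 and ∂z/∂N = −n_y/n_z = 0.13273.
Gradient magnitude |∇z| = √(a² + b²) = √(0.03640 + 0.01762) = 0.23240.
True dip = arctan(0.23240) = 13.1°, dipping toward SW (azimuth ≈ 235°).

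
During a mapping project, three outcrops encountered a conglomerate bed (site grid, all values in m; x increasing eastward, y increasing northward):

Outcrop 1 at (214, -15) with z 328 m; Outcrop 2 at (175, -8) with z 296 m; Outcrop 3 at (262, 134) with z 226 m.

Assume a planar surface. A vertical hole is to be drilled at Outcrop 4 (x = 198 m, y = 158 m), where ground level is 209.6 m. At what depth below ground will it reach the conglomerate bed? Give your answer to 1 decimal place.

Two edge vectors: Outcrop 1→Outcrop 2 = (-39, 7, -32), Outcrop 1→Outcrop 3 = (48, 149, -102).
Normal n = (Outcrop 1→Outcrop 2) × (Outcrop 1→Outcrop 3) = (4054, -5514, -6147).
So ∂z/∂x = −n_x/n_z = 0.65951 and ∂z/∂y = −n_y/n_z = −0.89702.
Intercept c from Outcrop 1: 328 − 141.13 − 13.46 = 173.41.
At (198, 158): z_contact = 130.58 − 141.73 + 173.41 = 162.26 m.
Depth below ground = 209.6 − 162.26 = 47.3 m.

47.3 m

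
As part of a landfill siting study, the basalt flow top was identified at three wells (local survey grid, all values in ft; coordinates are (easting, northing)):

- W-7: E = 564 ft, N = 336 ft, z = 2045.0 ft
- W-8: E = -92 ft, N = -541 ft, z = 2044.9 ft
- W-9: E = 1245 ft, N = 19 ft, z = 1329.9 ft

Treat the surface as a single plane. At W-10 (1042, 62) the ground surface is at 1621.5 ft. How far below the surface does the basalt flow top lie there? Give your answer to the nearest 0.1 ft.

108.4 ft

Two edge vectors: W-7→W-8 = (-656, -877, -0.1), W-7→W-9 = (681, -317, -715.1).
Normal n = (W-7→W-8) × (W-7→W-9) = (627111, -469173.7, 805189).
So ∂z/∂E = −n_x/n_z = −0.778837 and ∂z/∂N = −n_y/n_z = 0.582688.
Intercept c from W-7: 2045 + 439.26 − 195.78 = 2288.48.
At (1042, 62): z_contact = −811.55 + 36.13 + 2288.48 = 1513.06 ft.
Depth below ground = 1621.5 − 1513.06 = 108.4 ft.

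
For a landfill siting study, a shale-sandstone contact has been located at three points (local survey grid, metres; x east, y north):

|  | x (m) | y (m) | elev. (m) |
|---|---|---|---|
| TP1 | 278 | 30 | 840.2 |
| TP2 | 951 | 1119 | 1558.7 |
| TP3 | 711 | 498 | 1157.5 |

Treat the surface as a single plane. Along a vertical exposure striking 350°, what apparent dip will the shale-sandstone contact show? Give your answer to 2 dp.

31.11°

Two edge vectors: TP1→TP2 = (673, 1089, 718.5), TP1→TP3 = (433, 468, 317.3).
Normal n = (TP1→TP2) × (TP1→TP3) = (9281.7, 97567.6, -156573).
So ∂z/∂x = −n_x/n_z = 0.05928 and ∂z/∂y = −n_y/n_z = 0.62314.
Unit vector along 350° is (sin 350°, cos 350°) = (-0.1736, 0.9848).
Slope in that direction = a·(-0.1736) + b·(0.9848) = 0.60338.
Apparent dip = arctan|0.60338| = 31.11° (true dip is 32.0°, so apparent ≤ true as expected).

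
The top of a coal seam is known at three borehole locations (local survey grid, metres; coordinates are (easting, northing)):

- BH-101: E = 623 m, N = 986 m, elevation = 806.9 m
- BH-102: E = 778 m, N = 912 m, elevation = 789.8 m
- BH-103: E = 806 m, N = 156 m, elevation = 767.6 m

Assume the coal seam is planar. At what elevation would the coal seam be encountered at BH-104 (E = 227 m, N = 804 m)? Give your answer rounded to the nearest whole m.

841 m

Two edge vectors: BH-101→BH-102 = (155, -74, -17.1), BH-101→BH-103 = (183, -830, -39.3).
Normal n = (BH-101→BH-102) × (BH-101→BH-103) = (-11284.8, 2962.2, -115108).
So ∂z/∂E = −n_x/n_z = −0.09804 and ∂z/∂N = −n_y/n_z = 0.02573.
Intercept c from BH-101: 806.9 + 61.08 − 25.37 = 842.60.
At (227, 804): z = −22.3 + 20.7 + 842.60 = 841.0 m.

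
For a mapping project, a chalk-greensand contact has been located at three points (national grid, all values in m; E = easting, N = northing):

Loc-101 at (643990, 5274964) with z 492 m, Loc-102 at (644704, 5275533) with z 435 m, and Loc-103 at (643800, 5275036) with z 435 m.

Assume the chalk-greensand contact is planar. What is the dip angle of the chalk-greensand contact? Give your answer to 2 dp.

Let the plane be z = a·E + b·N + c.
Loc-102−Loc-101: 714a + 569b = −57;  Loc-103−Loc-101: −190a + 72b = −57.
Solving gives a = 0.17759, b = −0.32302.
Gradient magnitude |∇z| = √(a² + b²) = √(0.03154 + 0.10434) = 0.36862.
True dip = arctan(0.36862) = 20.24°, dipping toward NNW (azimuth ≈ 331°).

20.24°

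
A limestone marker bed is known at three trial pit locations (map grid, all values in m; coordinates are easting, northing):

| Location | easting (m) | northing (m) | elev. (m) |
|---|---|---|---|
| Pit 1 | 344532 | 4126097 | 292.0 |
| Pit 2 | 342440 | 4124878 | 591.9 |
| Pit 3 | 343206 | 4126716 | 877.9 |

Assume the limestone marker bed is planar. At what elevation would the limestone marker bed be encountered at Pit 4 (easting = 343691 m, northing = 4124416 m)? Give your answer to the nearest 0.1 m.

Two edge vectors: Pit 1→Pit 2 = (-2092, -1219, 299.9), Pit 1→Pit 3 = (-1326, 619, 585.9).
Normal n = (Pit 1→Pit 2) × (Pit 1→Pit 3) = (-899850.2, 828035.4, -2911342).
So ∂z/∂easting = −n_x/n_z = −0.309084333 and ∂z/∂northing = −n_y/n_z = 0.284417083.
Intercept c from Pit 1: 292 + 106489.44 − 1173532.47 = −1066751.03.
At (343691, 4124416): z = −106229.5 + 1173054.4 − 1066751.03 = 73.8 m.

73.8 m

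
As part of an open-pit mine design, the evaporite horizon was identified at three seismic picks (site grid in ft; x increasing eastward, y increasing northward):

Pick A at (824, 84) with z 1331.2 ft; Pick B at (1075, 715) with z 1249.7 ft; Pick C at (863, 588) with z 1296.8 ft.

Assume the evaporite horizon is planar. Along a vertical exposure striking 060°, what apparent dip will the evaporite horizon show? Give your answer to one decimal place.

10.8°

Two edge vectors: Pick A→Pick B = (251, 631, -81.5), Pick A→Pick C = (39, 504, -34.4).
Normal n = (Pick A→Pick B) × (Pick A→Pick C) = (19369.6, 5455.9, 101895).
So ∂z/∂x = −n_x/n_z = −0.19009 and ∂z/∂y = −n_y/n_z = −0.05354.
Unit vector along 060° is (sin 60°, cos 60°) = (0.8660, 0.5000).
Slope in that direction = a·(0.8660) + b·(0.5000) = −0.19140.
Apparent dip = arctan|0.19140| = 10.8° (true dip is 11.2°, so apparent ≤ true as expected).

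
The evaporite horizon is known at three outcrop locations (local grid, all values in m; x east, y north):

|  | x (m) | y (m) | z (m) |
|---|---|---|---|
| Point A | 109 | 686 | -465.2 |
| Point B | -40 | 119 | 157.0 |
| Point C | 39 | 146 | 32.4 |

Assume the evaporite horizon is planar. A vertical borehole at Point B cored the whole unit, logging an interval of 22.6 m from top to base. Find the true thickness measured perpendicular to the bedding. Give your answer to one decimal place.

12.4 m

Two edge vectors: Point A→Point B = (-149, -567, 622.2), Point A→Point C = (-70, -540, 497.6).
Normal n = (Point A→Point B) × (Point A→Point C) = (53848.8, 30588.4, 40770).
So ∂z/∂x = −n_x/n_z = −1.32079 and ∂z/∂y = −n_y/n_z = −0.75027.
|∇z| = √(a²+b²) = 1.51901, so dip δ = arctan(1.51901) = 56.64°.
True thickness = vertical thickness × cos δ = 22.6 × cos 56.64° = 12.4 m.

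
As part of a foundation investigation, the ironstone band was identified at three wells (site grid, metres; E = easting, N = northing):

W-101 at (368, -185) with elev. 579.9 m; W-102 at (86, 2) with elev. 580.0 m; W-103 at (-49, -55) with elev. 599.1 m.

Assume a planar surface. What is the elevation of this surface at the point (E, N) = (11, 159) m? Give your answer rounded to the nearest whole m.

Let the plane be z = a·E + b·N + c.
W-102−W-101: −282a + 187b = 0.1;  W-103−W-101: −417a + 130b = 19.2.
Solving gives a = −0.08658, b = −0.13003.
Then c = 579.9 − a·368 − b·-185 = 587.71.
At (11, 159): z = −1.0 − 20.7 + 587.71 = 566.1 m.

566 m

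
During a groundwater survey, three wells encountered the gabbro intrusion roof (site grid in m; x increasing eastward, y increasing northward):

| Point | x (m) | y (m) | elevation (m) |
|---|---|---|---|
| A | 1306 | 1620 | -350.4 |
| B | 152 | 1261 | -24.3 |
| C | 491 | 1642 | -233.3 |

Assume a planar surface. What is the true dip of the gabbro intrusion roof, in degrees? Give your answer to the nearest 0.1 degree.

23.7°

Two edge vectors: A→B = (-1154, -359, 326.1), A→C = (-815, 22, 117.1).
Normal n = (A→B) × (A→C) = (-49213.1, -130638.1, -317973).
So ∂z/∂x = −n_x/n_z = −0.15477 and ∂z/∂y = −n_y/n_z = −0.41085.
Gradient magnitude |∇z| = √(a² + b²) = √(0.02395 + 0.16879) = 0.43903.
True dip = arctan(0.43903) = 23.7°, dipping toward NNE (azimuth ≈ 021°).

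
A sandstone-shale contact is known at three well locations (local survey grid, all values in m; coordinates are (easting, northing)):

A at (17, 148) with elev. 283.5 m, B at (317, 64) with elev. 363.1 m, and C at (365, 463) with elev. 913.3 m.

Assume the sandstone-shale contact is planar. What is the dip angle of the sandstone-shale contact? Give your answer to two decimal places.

55.36°

Two edge vectors: A→B = (300, -84, 79.6), A→C = (348, 315, 629.8).
Normal n = (A→B) × (A→C) = (-77977.2, -161239.2, 123732).
So ∂z/∂E = −n_x/n_z = 0.63021 and ∂z/∂N = −n_y/n_z = 1.30313.
Gradient magnitude |∇z| = √(a² + b²) = √(0.39717 + 1.69815) = 1.44752.
True dip = arctan(1.44752) = 55.36°, dipping toward SSW (azimuth ≈ 206°).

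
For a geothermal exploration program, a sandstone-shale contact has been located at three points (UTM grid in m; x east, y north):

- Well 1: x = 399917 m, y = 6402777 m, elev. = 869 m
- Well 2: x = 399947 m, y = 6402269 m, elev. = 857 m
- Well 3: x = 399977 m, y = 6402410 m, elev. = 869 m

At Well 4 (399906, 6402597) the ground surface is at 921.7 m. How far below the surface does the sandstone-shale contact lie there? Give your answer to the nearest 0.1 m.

Two edge vectors: Well 1→Well 2 = (30, -508, -12), Well 1→Well 3 = (60, -367, 0).
Normal n = (Well 1→Well 2) × (Well 1→Well 3) = (-4404, -720, 19470).
So ∂z/∂x = −n_x/n_z = 0.226194145 and ∂z/∂y = −n_y/n_z = 0.036979969.
Intercept c from Well 1: 869 − 90458.88 − 236774.50 = −326364.38.
At (399906, 6402597): z_contact = 90456.40 + 236767.84 − 326364.38 = 859.86 m.
Depth below ground = 921.7 − 859.86 = 61.8 m.

61.8 m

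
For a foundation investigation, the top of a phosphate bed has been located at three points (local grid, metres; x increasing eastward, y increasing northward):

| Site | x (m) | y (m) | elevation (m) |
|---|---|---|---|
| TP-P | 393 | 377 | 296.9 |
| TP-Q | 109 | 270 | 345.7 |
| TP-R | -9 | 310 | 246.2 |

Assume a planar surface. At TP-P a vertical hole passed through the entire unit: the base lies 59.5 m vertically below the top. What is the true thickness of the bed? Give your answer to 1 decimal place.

33.6 m

Two edge vectors: TP-P→TP-Q = (-284, -107, 48.8), TP-P→TP-R = (-402, -67, -50.7).
Normal n = (TP-P→TP-Q) × (TP-P→TP-R) = (8694.5, -34016.4, -23986).
So ∂z/∂x = −n_x/n_z = 0.36248 and ∂z/∂y = −n_y/n_z = −1.41818.
|∇z| = √(a²+b²) = 1.46377, so dip δ = arctan(1.46377) = 55.66°.
True thickness = vertical thickness × cos δ = 59.5 × cos 55.66° = 33.6 m.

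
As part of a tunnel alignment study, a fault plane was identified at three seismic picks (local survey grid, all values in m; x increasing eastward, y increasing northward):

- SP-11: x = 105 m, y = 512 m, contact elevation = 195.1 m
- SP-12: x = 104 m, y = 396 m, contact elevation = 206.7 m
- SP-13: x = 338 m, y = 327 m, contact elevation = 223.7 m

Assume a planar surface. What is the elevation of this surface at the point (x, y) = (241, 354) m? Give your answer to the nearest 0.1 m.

Two edge vectors: SP-11→SP-12 = (-1, -116, 11.6), SP-11→SP-13 = (233, -185, 28.6).
Normal n = (SP-11→SP-12) × (SP-11→SP-13) = (-1171.6, 2731.4, 27213).
So ∂z/∂x = −n_x/n_z = 0.04305 and ∂z/∂y = −n_y/n_z = −0.10037.
Intercept c from SP-11: 195.1 − 4.52 + 51.39 = 241.97.
At (241, 354): z = 10.4 − 35.5 + 241.97 = 216.8 m.

216.8 m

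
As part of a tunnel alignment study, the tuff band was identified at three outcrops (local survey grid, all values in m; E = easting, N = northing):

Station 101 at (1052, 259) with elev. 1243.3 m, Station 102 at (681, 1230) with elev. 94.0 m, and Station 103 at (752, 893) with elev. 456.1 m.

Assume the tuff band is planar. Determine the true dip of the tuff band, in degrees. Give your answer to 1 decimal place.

48.6°

Two edge vectors: Station 101→Station 102 = (-371, 971, -1149.3), Station 101→Station 103 = (-300, 634, -787.2).
Normal n = (Station 101→Station 102) × (Station 101→Station 103) = (-35715, 52738.8, 56086).
So ∂z/∂E = −n_x/n_z = 0.63679 and ∂z/∂N = −n_y/n_z = −0.94032.
Gradient magnitude |∇z| = √(a² + b²) = √(0.40550 + 0.88420) = 1.13565.
True dip = arctan(1.13565) = 48.6°, dipping toward NW (azimuth ≈ 326°).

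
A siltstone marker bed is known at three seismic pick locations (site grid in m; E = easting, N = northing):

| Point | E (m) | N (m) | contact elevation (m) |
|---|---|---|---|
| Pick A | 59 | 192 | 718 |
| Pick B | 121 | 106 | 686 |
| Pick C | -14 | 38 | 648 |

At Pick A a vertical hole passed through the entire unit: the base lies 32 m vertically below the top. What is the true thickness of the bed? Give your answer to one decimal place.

29.4 m

Let the plane be z = a·E + b·N + c.
Pick B−Pick A: 62a − 86b = −32;  Pick C−Pick A: −73a − 154b = −70.
Solving gives a = 0.06900, b = 0.42184.
|∇z| = √(a²+b²) = 0.42744, so dip δ = arctan(0.42744) = 23.14°.
True thickness = vertical thickness × cos δ = 32 × cos 23.14° = 29.4 m.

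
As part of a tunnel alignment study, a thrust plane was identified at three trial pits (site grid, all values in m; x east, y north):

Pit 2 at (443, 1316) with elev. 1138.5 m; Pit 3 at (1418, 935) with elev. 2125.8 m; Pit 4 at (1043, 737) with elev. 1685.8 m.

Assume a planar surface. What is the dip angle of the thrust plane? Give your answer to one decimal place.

Two edge vectors: Pit 2→Pit 3 = (975, -381, 987.3), Pit 2→Pit 4 = (600, -579, 547.3).
Normal n = (Pit 2→Pit 3) × (Pit 2→Pit 4) = (363125.4, 58762.5, -335925).
So ∂z/∂x = −n_x/n_z = 1.08097 and ∂z/∂y = −n_y/n_z = 0.17493.
Gradient magnitude |∇z| = √(a² + b²) = √(1.16850 + 0.03060) = 1.09503.
True dip = arctan(1.09503) = 47.6°, dipping toward W (azimuth ≈ 261°).

47.6°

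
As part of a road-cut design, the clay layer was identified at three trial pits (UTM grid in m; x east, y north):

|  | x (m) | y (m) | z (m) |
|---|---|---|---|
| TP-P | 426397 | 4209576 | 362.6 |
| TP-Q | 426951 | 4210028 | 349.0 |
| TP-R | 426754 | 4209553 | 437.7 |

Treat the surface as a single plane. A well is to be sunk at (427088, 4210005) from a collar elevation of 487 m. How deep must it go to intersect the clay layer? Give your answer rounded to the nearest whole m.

Two edge vectors: TP-P→TP-Q = (554, 452, -13.6), TP-P→TP-R = (357, -23, 75.1).
Normal n = (TP-P→TP-Q) × (TP-P→TP-R) = (33632.4, -46460.6, -174106).
So ∂z/∂x = −n_x/n_z = 0.19317198 and ∂z/∂y = −n_y/n_z = −0.26685238.
Intercept c from TP-P: 362.6 − 82367.95 + 1123335.36 = 1041330.01.
At (427088, 4210005): z_contact = 82501.4 − 1123449.8 + 1041330.01 = 381.6 m.
Depth below ground = 487 − 381.6 = 105 m.

105 m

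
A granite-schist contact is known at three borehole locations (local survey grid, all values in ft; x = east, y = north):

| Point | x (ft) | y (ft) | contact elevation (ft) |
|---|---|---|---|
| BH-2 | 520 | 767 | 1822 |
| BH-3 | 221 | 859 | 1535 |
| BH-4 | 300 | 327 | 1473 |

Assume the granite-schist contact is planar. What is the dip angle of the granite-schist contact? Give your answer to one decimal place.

Two edge vectors: BH-2→BH-3 = (-299, 92, -287), BH-2→BH-4 = (-220, -440, -349).
Normal n = (BH-2→BH-3) × (BH-2→BH-4) = (-158388, -41211, 151800).
So ∂z/∂x = −n_x/n_z = 1.04340 and ∂z/∂y = −n_y/n_z = 0.27148.
Gradient magnitude |∇z| = √(a² + b²) = √(1.08868 + 0.07370) = 1.07814.
True dip = arctan(1.07814) = 47.2°, dipping toward WSW (azimuth ≈ 255°).

47.2°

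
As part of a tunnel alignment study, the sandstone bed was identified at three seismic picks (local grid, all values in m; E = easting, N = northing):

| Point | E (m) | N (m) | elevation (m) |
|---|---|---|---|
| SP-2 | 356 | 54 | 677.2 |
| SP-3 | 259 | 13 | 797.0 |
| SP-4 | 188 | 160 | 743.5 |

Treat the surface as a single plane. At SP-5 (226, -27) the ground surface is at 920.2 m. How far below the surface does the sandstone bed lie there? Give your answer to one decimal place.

Two edge vectors: SP-2→SP-3 = (-97, -41, 119.8), SP-2→SP-4 = (-168, 106, 66.3).
Normal n = (SP-2→SP-3) × (SP-2→SP-4) = (-15417.1, -13695.3, -17170).
So ∂z/∂E = −n_x/n_z = −0.89791 and ∂z/∂N = −n_y/n_z = −0.79763.
Intercept c from SP-2: 677.2 + 319.66 + 43.07 = 1039.93.
At (226, -27): z_contact = −202.93 + 21.54 + 1039.93 = 858.54 m.
Depth below ground = 920.2 − 858.54 = 61.7 m.

61.7 m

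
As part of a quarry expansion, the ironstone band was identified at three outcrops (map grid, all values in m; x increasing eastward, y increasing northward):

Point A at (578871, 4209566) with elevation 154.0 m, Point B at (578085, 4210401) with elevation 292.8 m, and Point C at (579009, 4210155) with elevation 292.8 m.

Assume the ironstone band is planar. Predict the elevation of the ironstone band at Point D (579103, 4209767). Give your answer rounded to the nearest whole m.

Let the plane be z = a·x + b·y + c.
Point B−Point A: −786a + 835b = 138.8;  Point C−Point A: 138a + 589b = 138.8.
Solving gives a = 0.05905525, b = 0.22181728.
Then c = 154 − a·578871 − b·4209566 = −967785.83.
At (579103, 4209767): z = 34199.1 + 933799.0 − 967785.83 = 212.3 m.

212 m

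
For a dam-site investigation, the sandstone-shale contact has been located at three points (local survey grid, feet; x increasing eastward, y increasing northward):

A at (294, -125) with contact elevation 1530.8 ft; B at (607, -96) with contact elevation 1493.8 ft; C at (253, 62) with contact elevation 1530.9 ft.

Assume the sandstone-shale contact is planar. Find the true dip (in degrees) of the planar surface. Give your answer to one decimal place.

Two edge vectors: A→B = (313, 29, -37), A→C = (-41, 187, 0.1).
Normal n = (A→B) × (A→C) = (6921.9, 1485.7, 59720).
So ∂z/∂x = −n_x/n_z = −0.11591 and ∂z/∂y = −n_y/n_z = −0.02488.
Gradient magnitude |∇z| = √(a² + b²) = √(0.01343 + 0.00062) = 0.11855.
True dip = arctan(0.11855) = 6.8°, dipping toward ENE (azimuth ≈ 078°).

6.8°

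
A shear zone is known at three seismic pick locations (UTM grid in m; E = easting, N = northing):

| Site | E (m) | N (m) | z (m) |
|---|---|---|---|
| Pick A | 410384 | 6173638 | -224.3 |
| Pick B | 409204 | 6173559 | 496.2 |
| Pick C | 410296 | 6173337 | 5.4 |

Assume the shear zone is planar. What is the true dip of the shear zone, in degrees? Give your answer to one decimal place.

39.5°

Two edge vectors: Pick A→Pick B = (-1180, -79, 720.5), Pick A→Pick C = (-88, -301, 229.7).
Normal n = (Pick A→Pick B) × (Pick A→Pick C) = (198724.2, 207642, 348228).
So ∂z/∂E = −n_x/n_z = −0.57067 and ∂z/∂N = −n_y/n_z = −0.59628.
Gradient magnitude |∇z| = √(a² + b²) = √(0.32567 + 0.35555) = 0.82536.
True dip = arctan(0.82536) = 39.5°, dipping toward NE (azimuth ≈ 044°).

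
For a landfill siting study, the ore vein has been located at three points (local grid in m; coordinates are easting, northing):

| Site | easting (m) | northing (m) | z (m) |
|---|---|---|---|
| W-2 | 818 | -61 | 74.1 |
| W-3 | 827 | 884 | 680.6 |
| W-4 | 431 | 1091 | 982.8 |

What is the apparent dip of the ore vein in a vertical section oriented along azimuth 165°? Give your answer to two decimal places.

Let the plane be z = a·easting + b·northing + c.
W-3−W-2: 9a + 945b = 606.5;  W-4−W-2: −387a + 1152b = 908.7.
Solving gives a = −0.42553, b = 0.64585.
Unit vector along 165° is (sin 165°, cos 165°) = (0.2588, -0.9659).
Slope in that direction = a·(0.2588) + b·(-0.9659) = −0.73398.
Apparent dip = arctan|0.73398| = 36.28° (true dip is 37.7°, so apparent ≤ true as expected).

36.28°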